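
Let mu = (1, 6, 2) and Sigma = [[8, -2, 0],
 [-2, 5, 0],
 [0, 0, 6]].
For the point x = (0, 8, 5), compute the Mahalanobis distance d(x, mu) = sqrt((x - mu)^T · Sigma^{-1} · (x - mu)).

Step 1 — centre the observation: (x - mu) = (-1, 2, 3).

Step 2 — invert Sigma (cofactor / det for 3×3, or solve directly):
  Sigma^{-1} = [[0.1389, 0.0556, 0],
 [0.0556, 0.2222, 0],
 [0, 0, 0.1667]].

Step 3 — form the quadratic (x - mu)^T · Sigma^{-1} · (x - mu):
  Sigma^{-1} · (x - mu) = (-0.0278, 0.3889, 0.5).
  (x - mu)^T · [Sigma^{-1} · (x - mu)] = (-1)·(-0.0278) + (2)·(0.3889) + (3)·(0.5) = 2.3056.

Step 4 — take square root: d = √(2.3056) ≈ 1.5184.

d(x, mu) = √(2.3056) ≈ 1.5184


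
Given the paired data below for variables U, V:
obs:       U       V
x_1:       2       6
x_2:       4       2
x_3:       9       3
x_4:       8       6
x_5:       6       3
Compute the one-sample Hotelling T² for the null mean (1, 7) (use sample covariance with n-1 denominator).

Step 1 — sample mean vector:
  mean(U) = (2 + 4 + 9 + 8 + 6) / 5 = 29/5 = 5.8
  mean(V) = (6 + 2 + 3 + 6 + 3) / 5 = 20/5 = 4
  x̄ = (5.8, 4),  deviation x̄ - mu_0 = (5.8, 4) - (1, 7) = (4.8, -3).

Step 2 — sample covariance matrix, S[i,j] = (1/(n-1)) · Σ_k (x_{k,i} - mean_i) · (x_{k,j} - mean_j), divisor n-1 = 4:
  S[U,U] = ((-3.8)·(-3.8) + (-1.8)·(-1.8) + (3.2)·(3.2) + (2.2)·(2.2) + (0.2)·(0.2)) / 4 = 32.8/4 = 8.2
  S[U,V] = ((-3.8)·(2) + (-1.8)·(-2) + (3.2)·(-1) + (2.2)·(2) + (0.2)·(-1)) / 4 = -3/4 = -0.75
  S[V,V] = ((2)·(2) + (-2)·(-2) + (-1)·(-1) + (2)·(2) + (-1)·(-1)) / 4 = 14/4 = 3.5
  S = [[8.2, -0.75],
 [-0.75, 3.5]].

Step 3 — invert S. det(S) = 8.2·3.5 - (-0.75)² = 28.1375.
  S^{-1} = (1/det) · [[d, -b], [-b, a]] = [[0.1244, 0.0267],
 [0.0267, 0.2914]].

Step 4 — quadratic form (x̄ - mu_0)^T · S^{-1} · (x̄ - mu_0):
  S^{-1} · (x̄ - mu_0) = (0.5171, -0.7463),
  (x̄ - mu_0)^T · [...] = (4.8)·(0.5171) + (-3)·(-0.7463) = 4.7211.

Step 5 — scale by n: T² = 5 · 4.7211 = 23.6055.

T² ≈ 23.6055


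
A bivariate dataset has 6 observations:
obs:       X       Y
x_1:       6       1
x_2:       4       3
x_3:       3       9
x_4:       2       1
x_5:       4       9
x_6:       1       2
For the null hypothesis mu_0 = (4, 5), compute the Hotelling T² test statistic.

Step 1 — sample mean vector:
  mean(X) = (6 + 4 + 3 + 2 + 4 + 1) / 6 = 20/6 = 3.3333
  mean(Y) = (1 + 3 + 9 + 1 + 9 + 2) / 6 = 25/6 = 4.1667
  x̄ = (3.3333, 4.1667),  deviation x̄ - mu_0 = (3.3333, 4.1667) - (4, 5) = (-0.6667, -0.8333).

Step 2 — sample covariance matrix, S[i,j] = (1/(n-1)) · Σ_k (x_{k,i} - mean_i) · (x_{k,j} - mean_j), divisor n-1 = 5:
  S[X,X] = ((2.6667)·(2.6667) + (0.6667)·(0.6667) + (-0.3333)·(-0.3333) + (-1.3333)·(-1.3333) + (0.6667)·(0.6667) + (-2.3333)·(-2.3333)) / 5 = 15.3333/5 = 3.0667
  S[X,Y] = ((2.6667)·(-3.1667) + (0.6667)·(-1.1667) + (-0.3333)·(4.8333) + (-1.3333)·(-3.1667) + (0.6667)·(4.8333) + (-2.3333)·(-2.1667)) / 5 = 1.6667/5 = 0.3333
  S[Y,Y] = ((-3.1667)·(-3.1667) + (-1.1667)·(-1.1667) + (4.8333)·(4.8333) + (-3.1667)·(-3.1667) + (4.8333)·(4.8333) + (-2.1667)·(-2.1667)) / 5 = 72.8333/5 = 14.5667
  S = [[3.0667, 0.3333],
 [0.3333, 14.5667]].

Step 3 — invert S. det(S) = 3.0667·14.5667 - (0.3333)² = 44.56.
  S^{-1} = (1/det) · [[d, -b], [-b, a]] = [[0.3269, -0.0075],
 [-0.0075, 0.0688]].

Step 4 — quadratic form (x̄ - mu_0)^T · S^{-1} · (x̄ - mu_0):
  S^{-1} · (x̄ - mu_0) = (-0.2117, -0.0524),
  (x̄ - mu_0)^T · [...] = (-0.6667)·(-0.2117) + (-0.8333)·(-0.0524) = 0.1848.

Step 5 — scale by n: T² = 6 · 0.1848 = 1.1086.

T² ≈ 1.1086


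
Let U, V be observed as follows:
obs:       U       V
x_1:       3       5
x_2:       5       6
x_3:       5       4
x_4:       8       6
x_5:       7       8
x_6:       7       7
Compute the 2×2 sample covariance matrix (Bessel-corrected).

Step 1 — column means:
  mean(U) = (3 + 5 + 5 + 8 + 7 + 7) / 6 = 35/6 = 5.8333
  mean(V) = (5 + 6 + 4 + 6 + 8 + 7) / 6 = 36/6 = 6

Step 2 — sample covariance S[i,j] = (1/(n-1)) · Σ_k (x_{k,i} - mean_i) · (x_{k,j} - mean_j), with n-1 = 5.
  S[U,U] = ((-2.8333)·(-2.8333) + (-0.8333)·(-0.8333) + (-0.8333)·(-0.8333) + (2.1667)·(2.1667) + (1.1667)·(1.1667) + (1.1667)·(1.1667)) / 5 = 16.8333/5 = 3.3667
  S[U,V] = ((-2.8333)·(-1) + (-0.8333)·(0) + (-0.8333)·(-2) + (2.1667)·(0) + (1.1667)·(2) + (1.1667)·(1)) / 5 = 8/5 = 1.6
  S[V,V] = ((-1)·(-1) + (0)·(0) + (-2)·(-2) + (0)·(0) + (2)·(2) + (1)·(1)) / 5 = 10/5 = 2

S is symmetric (S[j,i] = S[i,j]). Assembling:

S = [[3.3667, 1.6],
 [1.6, 2]]


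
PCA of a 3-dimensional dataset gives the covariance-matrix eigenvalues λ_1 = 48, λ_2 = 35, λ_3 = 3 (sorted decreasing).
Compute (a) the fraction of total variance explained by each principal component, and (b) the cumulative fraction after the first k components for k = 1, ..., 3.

Step 1 — total variance = trace(Sigma) = Σ λ_i = 48 + 35 + 3 = 86.

Step 2 — fraction explained by component i = λ_i / Σ λ:
  PC1: 48/86 = 0.5581
  PC2: 35/86 = 0.407
  PC3: 3/86 = 0.0349

Step 3 — cumulative fraction after k components = (λ_1 + ... + λ_k) / Σ λ:
  k = 1: 48/86 = 0.5581
  k = 2: (48 + 35)/86 = 83/86 = 0.9651
  k = 3: (48 + 35 + 3)/86 = 86/86 = 1

Summary (fraction, with percent):

explained: PC1 0.5581 (55.81%), PC2 0.407 (40.7%), PC3 0.0349 (3.49%);  cumulative: 0.5581, 0.9651, 1


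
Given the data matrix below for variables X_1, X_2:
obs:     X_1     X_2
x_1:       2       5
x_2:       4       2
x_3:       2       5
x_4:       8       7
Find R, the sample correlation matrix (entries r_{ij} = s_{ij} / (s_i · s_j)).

Step 1 — column means:
  mean(X_1) = (2 + 4 + 2 + 8) / 4 = 16/4 = 4
  mean(X_2) = (5 + 2 + 5 + 7) / 4 = 19/4 = 4.75

Step 2 — sample variances and covariances s[i,j] = (1/(n-1)) · Σ_k (x_{k,i} - mean_i) · (x_{k,j} - mean_j), with n-1 = 3:
  s[X_1,X_1] = ((-2)·(-2) + (0)·(0) + (-2)·(-2) + (4)·(4)) / 3 = 24/3 = 8
  s[X_1,X_2] = ((-2)·(0.25) + (0)·(-2.75) + (-2)·(0.25) + (4)·(2.25)) / 3 = 8/3 = 2.6667
  s[X_2,X_2] = ((0.25)·(0.25) + (-2.75)·(-2.75) + (0.25)·(0.25) + (2.25)·(2.25)) / 3 = 12.75/3 = 4.25
  Sample standard deviations s_i = √(s[i,i]):
  s(X_1) = √(8) = 2.8284
  s(X_2) = √(4.25) = 2.0616

Step 3 — r_{ij} = s_{ij} / (s_i · s_j):
  r[X_1,X_1] = 1 (diagonal).
  r[X_1,X_2] = 2.6667 / (2.8284 · 2.0616) = 2.6667 / 5.831 = 0.4573
  r[X_2,X_2] = 1 (diagonal).

R is symmetric with unit diagonal. Assembling:

R = [[1, 0.4573],
 [0.4573, 1]]


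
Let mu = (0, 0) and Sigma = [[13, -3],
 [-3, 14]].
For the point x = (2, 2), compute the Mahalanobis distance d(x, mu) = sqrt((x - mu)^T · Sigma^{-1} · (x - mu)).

Step 1 — centre the observation: (x - mu) = (2, 2).

Step 2 — invert Sigma. det(Sigma) = 13·14 - (-3)² = 173.
  Sigma^{-1} = (1/det) · [[d, -b], [-b, a]] = [[0.0809, 0.0173],
 [0.0173, 0.0751]].

Step 3 — form the quadratic (x - mu)^T · Sigma^{-1} · (x - mu):
  Sigma^{-1} · (x - mu) = (0.1965, 0.185).
  (x - mu)^T · [Sigma^{-1} · (x - mu)] = (2)·(0.1965) + (2)·(0.185) = 0.763.

Step 4 — take square root: d = √(0.763) ≈ 0.8735.

d(x, mu) = √(0.763) ≈ 0.8735


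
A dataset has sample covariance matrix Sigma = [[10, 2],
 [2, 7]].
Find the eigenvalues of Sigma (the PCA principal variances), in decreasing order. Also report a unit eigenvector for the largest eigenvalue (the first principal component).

Step 1 — characteristic polynomial of 2×2 Sigma:
  det(Sigma - λI) = λ² - trace · λ + det = 0.
  trace = 10 + 7 = 17, det = 10·7 - (2)² = 66.
Step 2 — discriminant:
  Δ = trace² - 4·det = 289 - 264 = 25.
Step 3 — eigenvalues:
  λ = (trace ± √Δ)/2 = (17 ± 5)/2,
  λ_1 = 11,  λ_2 = 6.

Step 4 — unit eigenvector for λ_1: solve (Sigma - λ_1 I)v = 0. First row:
  (10 - 11)·v_x + (2)·v_y = 0, i.e. (-1)·v_x + (2)·v_y = 0,
  so v ∝ (b, λ_1 - a) = (2, 1) = u.
  ||u|| = √((2)² + (1)²) = √(5) ≈ 2.2361,
  v_1 = u/||u|| ≈ (0.8944, 0.4472) (||v_1|| = 1).

λ_1 = 11,  λ_2 = 6;  v_1 ≈ (0.8944, 0.4472)


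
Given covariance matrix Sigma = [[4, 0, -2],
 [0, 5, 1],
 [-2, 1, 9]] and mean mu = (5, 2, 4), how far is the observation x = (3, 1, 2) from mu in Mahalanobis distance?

Step 1 — centre the observation: (x - mu) = (-2, -1, -2).

Step 2 — invert Sigma (cofactor / det for 3×3, or solve directly):
  Sigma^{-1} = [[0.2821, -0.0128, 0.0641],
 [-0.0128, 0.2051, -0.0256],
 [0.0641, -0.0256, 0.1282]].

Step 3 — form the quadratic (x - mu)^T · Sigma^{-1} · (x - mu):
  Sigma^{-1} · (x - mu) = (-0.6795, -0.1282, -0.359).
  (x - mu)^T · [Sigma^{-1} · (x - mu)] = (-2)·(-0.6795) + (-1)·(-0.1282) + (-2)·(-0.359) = 2.2051.

Step 4 — take square root: d = √(2.2051) ≈ 1.485.

d(x, mu) = √(2.2051) ≈ 1.485


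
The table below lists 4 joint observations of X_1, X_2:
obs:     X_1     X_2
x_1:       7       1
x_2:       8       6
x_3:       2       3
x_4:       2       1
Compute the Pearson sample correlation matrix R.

Step 1 — column means:
  mean(X_1) = (7 + 8 + 2 + 2) / 4 = 19/4 = 4.75
  mean(X_2) = (1 + 6 + 3 + 1) / 4 = 11/4 = 2.75

Step 2 — sample variances and covariances s[i,j] = (1/(n-1)) · Σ_k (x_{k,i} - mean_i) · (x_{k,j} - mean_j), with n-1 = 3:
  s[X_1,X_1] = ((2.25)·(2.25) + (3.25)·(3.25) + (-2.75)·(-2.75) + (-2.75)·(-2.75)) / 3 = 30.75/3 = 10.25
  s[X_1,X_2] = ((2.25)·(-1.75) + (3.25)·(3.25) + (-2.75)·(0.25) + (-2.75)·(-1.75)) / 3 = 10.75/3 = 3.5833
  s[X_2,X_2] = ((-1.75)·(-1.75) + (3.25)·(3.25) + (0.25)·(0.25) + (-1.75)·(-1.75)) / 3 = 16.75/3 = 5.5833
  Sample standard deviations s_i = √(s[i,i]):
  s(X_1) = √(10.25) = 3.2016
  s(X_2) = √(5.5833) = 2.3629

Step 3 — r_{ij} = s_{ij} / (s_i · s_j):
  r[X_1,X_1] = 1 (diagonal).
  r[X_1,X_2] = 3.5833 / (3.2016 · 2.3629) = 3.5833 / 7.565 = 0.4737
  r[X_2,X_2] = 1 (diagonal).

R is symmetric with unit diagonal. Assembling:

R = [[1, 0.4737],
 [0.4737, 1]]


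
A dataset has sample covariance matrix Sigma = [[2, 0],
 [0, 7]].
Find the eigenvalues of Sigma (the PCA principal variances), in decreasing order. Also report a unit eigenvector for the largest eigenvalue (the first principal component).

Step 1 — characteristic polynomial of 2×2 Sigma:
  det(Sigma - λI) = λ² - trace · λ + det = 0.
  trace = 2 + 7 = 9, det = 2·7 - (0)² = 14.
Step 2 — discriminant:
  Δ = trace² - 4·det = 81 - 56 = 25.
Step 3 — eigenvalues:
  λ = (trace ± √Δ)/2 = (9 ± 5)/2,
  λ_1 = 7,  λ_2 = 2.

Step 4 — unit eigenvector for λ_1: Sigma is diagonal, so its eigenvectors are the coordinate axes. λ_1 = 7 is the diagonal entry on the second coordinate axis, hence
  v_1 = (0, 1) (||v_1|| = 1).

λ_1 = 7,  λ_2 = 2;  v_1 ≈ (0, 1)


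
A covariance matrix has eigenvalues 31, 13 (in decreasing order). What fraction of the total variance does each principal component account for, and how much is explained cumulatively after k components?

Step 1 — total variance = trace(Sigma) = Σ λ_i = 31 + 13 = 44.

Step 2 — fraction explained by component i = λ_i / Σ λ:
  PC1: 31/44 = 0.7045
  PC2: 13/44 = 0.2955

Step 3 — cumulative fraction after k components = (λ_1 + ... + λ_k) / Σ λ:
  k = 1: 31/44 = 0.7045
  k = 2: (31 + 13)/44 = 44/44 = 1

Summary (fraction, with percent):

explained: PC1 0.7045 (70.45%), PC2 0.2955 (29.55%);  cumulative: 0.7045, 1


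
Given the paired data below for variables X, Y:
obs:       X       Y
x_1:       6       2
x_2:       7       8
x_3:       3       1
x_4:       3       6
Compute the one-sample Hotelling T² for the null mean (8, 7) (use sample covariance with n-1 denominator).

Step 1 — sample mean vector:
  mean(X) = (6 + 7 + 3 + 3) / 4 = 19/4 = 4.75
  mean(Y) = (2 + 8 + 1 + 6) / 4 = 17/4 = 4.25
  x̄ = (4.75, 4.25),  deviation x̄ - mu_0 = (4.75, 4.25) - (8, 7) = (-3.25, -2.75).

Step 2 — sample covariance matrix, S[i,j] = (1/(n-1)) · Σ_k (x_{k,i} - mean_i) · (x_{k,j} - mean_j), divisor n-1 = 3:
  S[X,X] = ((1.25)·(1.25) + (2.25)·(2.25) + (-1.75)·(-1.75) + (-1.75)·(-1.75)) / 3 = 12.75/3 = 4.25
  S[X,Y] = ((1.25)·(-2.25) + (2.25)·(3.75) + (-1.75)·(-3.25) + (-1.75)·(1.75)) / 3 = 8.25/3 = 2.75
  S[Y,Y] = ((-2.25)·(-2.25) + (3.75)·(3.75) + (-3.25)·(-3.25) + (1.75)·(1.75)) / 3 = 32.75/3 = 10.9167
  S = [[4.25, 2.75],
 [2.75, 10.9167]].

Step 3 — invert S. det(S) = 4.25·10.9167 - (2.75)² = 38.8333.
  S^{-1} = (1/det) · [[d, -b], [-b, a]] = [[0.2811, -0.0708],
 [-0.0708, 0.1094]].

Step 4 — quadratic form (x̄ - mu_0)^T · S^{-1} · (x̄ - mu_0):
  S^{-1} · (x̄ - mu_0) = (-0.7189, -0.0708),
  (x̄ - mu_0)^T · [...] = (-3.25)·(-0.7189) + (-2.75)·(-0.0708) = 2.5311.

Step 5 — scale by n: T² = 4 · 2.5311 = 10.1245.

T² ≈ 10.1245


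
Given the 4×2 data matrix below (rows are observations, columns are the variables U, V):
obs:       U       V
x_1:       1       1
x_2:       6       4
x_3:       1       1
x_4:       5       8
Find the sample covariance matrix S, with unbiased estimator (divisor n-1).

Step 1 — column means:
  mean(U) = (1 + 6 + 1 + 5) / 4 = 13/4 = 3.25
  mean(V) = (1 + 4 + 1 + 8) / 4 = 14/4 = 3.5

Step 2 — sample covariance S[i,j] = (1/(n-1)) · Σ_k (x_{k,i} - mean_i) · (x_{k,j} - mean_j), with n-1 = 3.
  S[U,U] = ((-2.25)·(-2.25) + (2.75)·(2.75) + (-2.25)·(-2.25) + (1.75)·(1.75)) / 3 = 20.75/3 = 6.9167
  S[U,V] = ((-2.25)·(-2.5) + (2.75)·(0.5) + (-2.25)·(-2.5) + (1.75)·(4.5)) / 3 = 20.5/3 = 6.8333
  S[V,V] = ((-2.5)·(-2.5) + (0.5)·(0.5) + (-2.5)·(-2.5) + (4.5)·(4.5)) / 3 = 33/3 = 11

S is symmetric (S[j,i] = S[i,j]). Assembling:

S = [[6.9167, 6.8333],
 [6.8333, 11]]


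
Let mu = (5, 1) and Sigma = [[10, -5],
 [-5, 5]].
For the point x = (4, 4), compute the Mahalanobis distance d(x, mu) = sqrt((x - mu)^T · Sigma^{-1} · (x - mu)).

Step 1 — centre the observation: (x - mu) = (-1, 3).

Step 2 — invert Sigma. det(Sigma) = 10·5 - (-5)² = 25.
  Sigma^{-1} = (1/det) · [[d, -b], [-b, a]] = [[0.2, 0.2],
 [0.2, 0.4]].

Step 3 — form the quadratic (x - mu)^T · Sigma^{-1} · (x - mu):
  Sigma^{-1} · (x - mu) = (0.4, 1).
  (x - mu)^T · [Sigma^{-1} · (x - mu)] = (-1)·(0.4) + (3)·(1) = 2.6.

Step 4 — take square root: d = √(2.6) ≈ 1.6125.

d(x, mu) = √(2.6) ≈ 1.6125


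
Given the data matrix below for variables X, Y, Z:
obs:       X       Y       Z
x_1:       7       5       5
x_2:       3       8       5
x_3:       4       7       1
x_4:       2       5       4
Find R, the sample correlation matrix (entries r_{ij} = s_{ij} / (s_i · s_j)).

Step 1 — column means:
  mean(X) = (7 + 3 + 4 + 2) / 4 = 16/4 = 4
  mean(Y) = (5 + 8 + 7 + 5) / 4 = 25/4 = 6.25
  mean(Z) = (5 + 5 + 1 + 4) / 4 = 15/4 = 3.75

Step 2 — sample variances and covariances s[i,j] = (1/(n-1)) · Σ_k (x_{k,i} - mean_i) · (x_{k,j} - mean_j), with n-1 = 3:
  s[X,X] = ((3)·(3) + (-1)·(-1) + (0)·(0) + (-2)·(-2)) / 3 = 14/3 = 4.6667
  s[X,Y] = ((3)·(-1.25) + (-1)·(1.75) + (0)·(0.75) + (-2)·(-1.25)) / 3 = -3/3 = -1
  s[X,Z] = ((3)·(1.25) + (-1)·(1.25) + (0)·(-2.75) + (-2)·(0.25)) / 3 = 2/3 = 0.6667
  s[Y,Y] = ((-1.25)·(-1.25) + (1.75)·(1.75) + (0.75)·(0.75) + (-1.25)·(-1.25)) / 3 = 6.75/3 = 2.25
  s[Y,Z] = ((-1.25)·(1.25) + (1.75)·(1.25) + (0.75)·(-2.75) + (-1.25)·(0.25)) / 3 = -1.75/3 = -0.5833
  s[Z,Z] = ((1.25)·(1.25) + (1.25)·(1.25) + (-2.75)·(-2.75) + (0.25)·(0.25)) / 3 = 10.75/3 = 3.5833
  Sample standard deviations s_i = √(s[i,i]):
  s(X) = √(4.6667) = 2.1602
  s(Y) = √(2.25) = 1.5
  s(Z) = √(3.5833) = 1.893

Step 3 — r_{ij} = s_{ij} / (s_i · s_j):
  r[X,X] = 1 (diagonal).
  r[X,Y] = -1 / (2.1602 · 1.5) = -1 / 3.2404 = -0.3086
  r[X,Z] = 0.6667 / (2.1602 · 1.893) = 0.6667 / 4.0893 = 0.163
  r[Y,Y] = 1 (diagonal).
  r[Y,Z] = -0.5833 / (1.5 · 1.893) = -0.5833 / 2.8395 = -0.2054
  r[Z,Z] = 1 (diagonal).

R is symmetric with unit diagonal. Assembling:

R = [[1, -0.3086, 0.163],
 [-0.3086, 1, -0.2054],
 [0.163, -0.2054, 1]]


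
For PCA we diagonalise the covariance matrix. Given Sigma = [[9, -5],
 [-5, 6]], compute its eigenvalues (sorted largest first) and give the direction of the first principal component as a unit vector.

Step 1 — characteristic polynomial of 2×2 Sigma:
  det(Sigma - λI) = λ² - trace · λ + det = 0.
  trace = 9 + 6 = 15, det = 9·6 - (-5)² = 29.
Step 2 — discriminant:
  Δ = trace² - 4·det = 225 - 116 = 109.
Step 3 — eigenvalues:
  λ = (trace ± √Δ)/2 = (15 ± 10.4403)/2,
  λ_1 = 12.7202,  λ_2 = 2.2798.

Step 4 — unit eigenvector for λ_1: solve (Sigma - λ_1 I)v = 0. First row:
  (9 - 12.7202)·v_x + (-5)·v_y = 0, i.e. (-3.7202)·v_x + (-5)·v_y = 0,
  so v ∝ (b, λ_1 - a) = (-5, 3.7202); multiply by -1 so the first entry is positive: u = (5, -3.7202).
  ||u|| = √((5)² + (-3.7202)²) = √(38.8395) ≈ 6.2321,
  v_1 = u/||u|| ≈ (0.8023, -0.5969) (||v_1|| = 1).

λ_1 = 12.7202,  λ_2 = 2.2798;  v_1 ≈ (0.8023, -0.5969)


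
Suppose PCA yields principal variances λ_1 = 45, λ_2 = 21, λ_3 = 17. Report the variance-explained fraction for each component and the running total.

Step 1 — total variance = trace(Sigma) = Σ λ_i = 45 + 21 + 17 = 83.

Step 2 — fraction explained by component i = λ_i / Σ λ:
  PC1: 45/83 = 0.5422
  PC2: 21/83 = 0.253
  PC3: 17/83 = 0.2048

Step 3 — cumulative fraction after k components = (λ_1 + ... + λ_k) / Σ λ:
  k = 1: 45/83 = 0.5422
  k = 2: (45 + 21)/83 = 66/83 = 0.7952
  k = 3: (45 + 21 + 17)/83 = 83/83 = 1

Summary (fraction, with percent):

explained: PC1 0.5422 (54.22%), PC2 0.253 (25.3%), PC3 0.2048 (20.48%);  cumulative: 0.5422, 0.7952, 1


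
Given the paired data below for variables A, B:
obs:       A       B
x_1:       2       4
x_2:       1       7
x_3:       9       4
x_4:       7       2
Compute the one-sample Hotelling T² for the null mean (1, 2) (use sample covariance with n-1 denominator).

Step 1 — sample mean vector:
  mean(A) = (2 + 1 + 9 + 7) / 4 = 19/4 = 4.75
  mean(B) = (4 + 7 + 4 + 2) / 4 = 17/4 = 4.25
  x̄ = (4.75, 4.25),  deviation x̄ - mu_0 = (4.75, 4.25) - (1, 2) = (3.75, 2.25).

Step 2 — sample covariance matrix, S[i,j] = (1/(n-1)) · Σ_k (x_{k,i} - mean_i) · (x_{k,j} - mean_j), divisor n-1 = 3:
  S[A,A] = ((-2.75)·(-2.75) + (-3.75)·(-3.75) + (4.25)·(4.25) + (2.25)·(2.25)) / 3 = 44.75/3 = 14.9167
  S[A,B] = ((-2.75)·(-0.25) + (-3.75)·(2.75) + (4.25)·(-0.25) + (2.25)·(-2.25)) / 3 = -15.75/3 = -5.25
  S[B,B] = ((-0.25)·(-0.25) + (2.75)·(2.75) + (-0.25)·(-0.25) + (-2.25)·(-2.25)) / 3 = 12.75/3 = 4.25
  S = [[14.9167, -5.25],
 [-5.25, 4.25]].

Step 3 — invert S. det(S) = 14.9167·4.25 - (-5.25)² = 35.8333.
  S^{-1} = (1/det) · [[d, -b], [-b, a]] = [[0.1186, 0.1465],
 [0.1465, 0.4163]].

Step 4 — quadratic form (x̄ - mu_0)^T · S^{-1} · (x̄ - mu_0):
  S^{-1} · (x̄ - mu_0) = (0.7744, 1.486),
  (x̄ - mu_0)^T · [...] = (3.75)·(0.7744) + (2.25)·(1.486) = 6.2477.

Step 5 — scale by n: T² = 4 · 6.2477 = 24.9907.

T² ≈ 24.9907


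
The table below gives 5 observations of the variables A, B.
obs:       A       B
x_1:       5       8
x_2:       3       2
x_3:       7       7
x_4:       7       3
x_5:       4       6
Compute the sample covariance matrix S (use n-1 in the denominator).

Step 1 — column means:
  mean(A) = (5 + 3 + 7 + 7 + 4) / 5 = 26/5 = 5.2
  mean(B) = (8 + 2 + 7 + 3 + 6) / 5 = 26/5 = 5.2

Step 2 — sample covariance S[i,j] = (1/(n-1)) · Σ_k (x_{k,i} - mean_i) · (x_{k,j} - mean_j), with n-1 = 4.
  S[A,A] = ((-0.2)·(-0.2) + (-2.2)·(-2.2) + (1.8)·(1.8) + (1.8)·(1.8) + (-1.2)·(-1.2)) / 4 = 12.8/4 = 3.2
  S[A,B] = ((-0.2)·(2.8) + (-2.2)·(-3.2) + (1.8)·(1.8) + (1.8)·(-2.2) + (-1.2)·(0.8)) / 4 = 4.8/4 = 1.2
  S[B,B] = ((2.8)·(2.8) + (-3.2)·(-3.2) + (1.8)·(1.8) + (-2.2)·(-2.2) + (0.8)·(0.8)) / 4 = 26.8/4 = 6.7

S is symmetric (S[j,i] = S[i,j]). Assembling:

S = [[3.2, 1.2],
 [1.2, 6.7]]


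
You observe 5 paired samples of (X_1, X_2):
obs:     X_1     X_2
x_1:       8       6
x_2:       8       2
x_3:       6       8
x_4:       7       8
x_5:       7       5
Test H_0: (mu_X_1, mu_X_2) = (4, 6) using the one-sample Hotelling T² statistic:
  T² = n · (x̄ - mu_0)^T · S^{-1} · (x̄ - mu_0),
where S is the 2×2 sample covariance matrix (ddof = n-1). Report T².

Step 1 — sample mean vector:
  mean(X_1) = (8 + 8 + 6 + 7 + 7) / 5 = 36/5 = 7.2
  mean(X_2) = (6 + 2 + 8 + 8 + 5) / 5 = 29/5 = 5.8
  x̄ = (7.2, 5.8),  deviation x̄ - mu_0 = (7.2, 5.8) - (4, 6) = (3.2, -0.2).

Step 2 — sample covariance matrix, S[i,j] = (1/(n-1)) · Σ_k (x_{k,i} - mean_i) · (x_{k,j} - mean_j), divisor n-1 = 4:
  S[X_1,X_1] = ((0.8)·(0.8) + (0.8)·(0.8) + (-1.2)·(-1.2) + (-0.2)·(-0.2) + (-0.2)·(-0.2)) / 4 = 2.8/4 = 0.7
  S[X_1,X_2] = ((0.8)·(0.2) + (0.8)·(-3.8) + (-1.2)·(2.2) + (-0.2)·(2.2) + (-0.2)·(-0.8)) / 4 = -5.8/4 = -1.45
  S[X_2,X_2] = ((0.2)·(0.2) + (-3.8)·(-3.8) + (2.2)·(2.2) + (2.2)·(2.2) + (-0.8)·(-0.8)) / 4 = 24.8/4 = 6.2
  S = [[0.7, -1.45],
 [-1.45, 6.2]].

Step 3 — invert S. det(S) = 0.7·6.2 - (-1.45)² = 2.2375.
  S^{-1} = (1/det) · [[d, -b], [-b, a]] = [[2.7709, 0.648],
 [0.648, 0.3128]].

Step 4 — quadratic form (x̄ - mu_0)^T · S^{-1} · (x̄ - mu_0):
  S^{-1} · (x̄ - mu_0) = (8.7374, 2.0112),
  (x̄ - mu_0)^T · [...] = (3.2)·(8.7374) + (-0.2)·(2.0112) = 27.5575.

Step 5 — scale by n: T² = 5 · 27.5575 = 137.7877.

T² ≈ 137.7877


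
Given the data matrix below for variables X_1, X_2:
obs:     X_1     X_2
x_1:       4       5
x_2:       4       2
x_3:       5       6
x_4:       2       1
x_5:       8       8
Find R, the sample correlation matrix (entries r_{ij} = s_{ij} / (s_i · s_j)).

Step 1 — column means:
  mean(X_1) = (4 + 4 + 5 + 2 + 8) / 5 = 23/5 = 4.6
  mean(X_2) = (5 + 2 + 6 + 1 + 8) / 5 = 22/5 = 4.4

Step 2 — sample variances and covariances s[i,j] = (1/(n-1)) · Σ_k (x_{k,i} - mean_i) · (x_{k,j} - mean_j), with n-1 = 4:
  s[X_1,X_1] = ((-0.6)·(-0.6) + (-0.6)·(-0.6) + (0.4)·(0.4) + (-2.6)·(-2.6) + (3.4)·(3.4)) / 4 = 19.2/4 = 4.8
  s[X_1,X_2] = ((-0.6)·(0.6) + (-0.6)·(-2.4) + (0.4)·(1.6) + (-2.6)·(-3.4) + (3.4)·(3.6)) / 4 = 22.8/4 = 5.7
  s[X_2,X_2] = ((0.6)·(0.6) + (-2.4)·(-2.4) + (1.6)·(1.6) + (-3.4)·(-3.4) + (3.6)·(3.6)) / 4 = 33.2/4 = 8.3
  Sample standard deviations s_i = √(s[i,i]):
  s(X_1) = √(4.8) = 2.1909
  s(X_2) = √(8.3) = 2.881

Step 3 — r_{ij} = s_{ij} / (s_i · s_j):
  r[X_1,X_1] = 1 (diagonal).
  r[X_1,X_2] = 5.7 / (2.1909 · 2.881) = 5.7 / 6.3119 = 0.9031
  r[X_2,X_2] = 1 (diagonal).

R is symmetric with unit diagonal. Assembling:

R = [[1, 0.9031],
 [0.9031, 1]]


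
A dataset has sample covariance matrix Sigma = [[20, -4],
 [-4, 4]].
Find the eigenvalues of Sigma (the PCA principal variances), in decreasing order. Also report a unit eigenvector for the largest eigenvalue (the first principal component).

Step 1 — characteristic polynomial of 2×2 Sigma:
  det(Sigma - λI) = λ² - trace · λ + det = 0.
  trace = 20 + 4 = 24, det = 20·4 - (-4)² = 64.
Step 2 — discriminant:
  Δ = trace² - 4·det = 576 - 256 = 320.
Step 3 — eigenvalues:
  λ = (trace ± √Δ)/2 = (24 ± 17.8885)/2,
  λ_1 = 20.9443,  λ_2 = 3.0557.

Step 4 — unit eigenvector for λ_1: solve (Sigma - λ_1 I)v = 0. First row:
  (20 - 20.9443)·v_x + (-4)·v_y = 0, i.e. (-0.9443)·v_x + (-4)·v_y = 0,
  so v ∝ (b, λ_1 - a) = (-4, 0.9443); multiply by -1 so the first entry is positive: u = (4, -0.9443).
  ||u|| = √((4)² + (-0.9443)²) = √(16.8916) ≈ 4.1099,
  v_1 = u/||u|| ≈ (0.9732, -0.2298) (||v_1|| = 1).

λ_1 = 20.9443,  λ_2 = 3.0557;  v_1 ≈ (0.9732, -0.2298)


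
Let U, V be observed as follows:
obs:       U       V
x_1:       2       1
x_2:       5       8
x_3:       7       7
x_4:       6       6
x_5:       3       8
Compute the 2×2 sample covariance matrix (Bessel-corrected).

Step 1 — column means:
  mean(U) = (2 + 5 + 7 + 6 + 3) / 5 = 23/5 = 4.6
  mean(V) = (1 + 8 + 7 + 6 + 8) / 5 = 30/5 = 6

Step 2 — sample covariance S[i,j] = (1/(n-1)) · Σ_k (x_{k,i} - mean_i) · (x_{k,j} - mean_j), with n-1 = 4.
  S[U,U] = ((-2.6)·(-2.6) + (0.4)·(0.4) + (2.4)·(2.4) + (1.4)·(1.4) + (-1.6)·(-1.6)) / 4 = 17.2/4 = 4.3
  S[U,V] = ((-2.6)·(-5) + (0.4)·(2) + (2.4)·(1) + (1.4)·(0) + (-1.6)·(2)) / 4 = 13/4 = 3.25
  S[V,V] = ((-5)·(-5) + (2)·(2) + (1)·(1) + (0)·(0) + (2)·(2)) / 4 = 34/4 = 8.5

S is symmetric (S[j,i] = S[i,j]). Assembling:

S = [[4.3, 3.25],
 [3.25, 8.5]]


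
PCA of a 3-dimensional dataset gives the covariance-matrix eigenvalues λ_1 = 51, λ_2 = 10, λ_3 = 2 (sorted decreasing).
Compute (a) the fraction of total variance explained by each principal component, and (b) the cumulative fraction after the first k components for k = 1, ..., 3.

Step 1 — total variance = trace(Sigma) = Σ λ_i = 51 + 10 + 2 = 63.

Step 2 — fraction explained by component i = λ_i / Σ λ:
  PC1: 51/63 = 0.8095
  PC2: 10/63 = 0.1587
  PC3: 2/63 = 0.0317

Step 3 — cumulative fraction after k components = (λ_1 + ... + λ_k) / Σ λ:
  k = 1: 51/63 = 0.8095
  k = 2: (51 + 10)/63 = 61/63 = 0.9683
  k = 3: (51 + 10 + 2)/63 = 63/63 = 1

Summary (fraction, with percent):

explained: PC1 0.8095 (80.95%), PC2 0.1587 (15.87%), PC3 0.0317 (3.17%);  cumulative: 0.8095, 0.9683, 1


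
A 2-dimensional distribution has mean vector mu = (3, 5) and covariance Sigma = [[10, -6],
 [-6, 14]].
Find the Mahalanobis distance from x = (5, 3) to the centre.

Step 1 — centre the observation: (x - mu) = (2, -2).

Step 2 — invert Sigma. det(Sigma) = 10·14 - (-6)² = 104.
  Sigma^{-1} = (1/det) · [[d, -b], [-b, a]] = [[0.1346, 0.0577],
 [0.0577, 0.0962]].

Step 3 — form the quadratic (x - mu)^T · Sigma^{-1} · (x - mu):
  Sigma^{-1} · (x - mu) = (0.1538, -0.0769).
  (x - mu)^T · [Sigma^{-1} · (x - mu)] = (2)·(0.1538) + (-2)·(-0.0769) = 0.4615.

Step 4 — take square root: d = √(0.4615) ≈ 0.6794.

d(x, mu) = √(0.4615) ≈ 0.6794


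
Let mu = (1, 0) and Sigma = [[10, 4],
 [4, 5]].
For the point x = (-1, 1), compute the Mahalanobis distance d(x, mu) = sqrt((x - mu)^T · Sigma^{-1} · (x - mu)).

Step 1 — centre the observation: (x - mu) = (-2, 1).

Step 2 — invert Sigma. det(Sigma) = 10·5 - (4)² = 34.
  Sigma^{-1} = (1/det) · [[d, -b], [-b, a]] = [[0.1471, -0.1176],
 [-0.1176, 0.2941]].

Step 3 — form the quadratic (x - mu)^T · Sigma^{-1} · (x - mu):
  Sigma^{-1} · (x - mu) = (-0.4118, 0.5294).
  (x - mu)^T · [Sigma^{-1} · (x - mu)] = (-2)·(-0.4118) + (1)·(0.5294) = 1.3529.

Step 4 — take square root: d = √(1.3529) ≈ 1.1632.

d(x, mu) = √(1.3529) ≈ 1.1632


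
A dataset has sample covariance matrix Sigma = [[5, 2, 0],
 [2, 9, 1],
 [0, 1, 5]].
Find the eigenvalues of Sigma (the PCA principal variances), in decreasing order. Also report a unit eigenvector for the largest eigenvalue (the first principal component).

Step 1 — characteristic polynomial p(λ) = det(λI - Sigma) = λ³ - tr·λ² + c_1·λ - det, where tr = trace, c_1 = sum of the principal 2×2 minors, det = det(Sigma):
  tr = 5 + 9 + 5 = 19,
  c_1 = (5·9 - (2)²) + (5·5 - (0)²) + (9·5 - (1)²) = 41 + 25 + 44 = 110,
  det = 5·(9·5 - (1)²) - (2)·((2)·5 - (1)·(0)) + (0)·((2)·(1) - 9·(0)) = 5·(44) - (2)·(10) + (0)·(2) = 200.
  So p(λ) = λ³ - 19λ² + 110λ - 200.
Step 2 — look for an integer root (rational root theorem: any rational root is an integer divisor of 200). Testing λ = 4:
  p(4) = 64 - 304 + 440 - 200 = 0  ✓
  Dividing out (λ - 4): p(λ) = (λ - 4)(λ² - 15λ + 50).
Step 3 — remaining eigenvalues from the quadratic λ² - 15λ + 50 = 0:
  Δ = 15² - 4·50 = 225 - 200 = 25,  λ = (15 ± √25)/2 = (15 ± 5)/2 = 10 or 5.
  Sorted: λ_1 = 10,  λ_2 = 5,  λ_3 = 4  (check: sum = 19 = tr ✓).

Step 4 — unit eigenvector for λ_1 = 10: v spans the null space of (Sigma - λ_1 I), whose rows are
  r_1 = (-5, 2, 0),  r_2 = (2, -1, 1),  r_3 = (0, 1, -5).
  v is orthogonal to every row, so take v ∝ r_1 × r_2 = ((2)·(1) - (0)·(-1), (0)·(2) - (-5)·(1), (-5)·(-1) - (2)·(2)) = (2, 5, 1).
  Let u = (2, 5, 1).
  ||u|| = √((2)² + (5)² + (1)²) = √(30) ≈ 5.4772,  v_1 = u/||u|| ≈ (0.3651, 0.9129, 0.1826) (||v_1|| = 1).

λ_1 = 10,  λ_2 = 5,  λ_3 = 4;  v_1 ≈ (0.3651, 0.9129, 0.1826)


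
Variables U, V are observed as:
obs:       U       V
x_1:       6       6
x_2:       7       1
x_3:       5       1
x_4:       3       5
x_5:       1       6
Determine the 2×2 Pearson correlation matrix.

Step 1 — column means:
  mean(U) = (6 + 7 + 5 + 3 + 1) / 5 = 22/5 = 4.4
  mean(V) = (6 + 1 + 1 + 5 + 6) / 5 = 19/5 = 3.8

Step 2 — sample variances and covariances s[i,j] = (1/(n-1)) · Σ_k (x_{k,i} - mean_i) · (x_{k,j} - mean_j), with n-1 = 4:
  s[U,U] = ((1.6)·(1.6) + (2.6)·(2.6) + (0.6)·(0.6) + (-1.4)·(-1.4) + (-3.4)·(-3.4)) / 4 = 23.2/4 = 5.8
  s[U,V] = ((1.6)·(2.2) + (2.6)·(-2.8) + (0.6)·(-2.8) + (-1.4)·(1.2) + (-3.4)·(2.2)) / 4 = -14.6/4 = -3.65
  s[V,V] = ((2.2)·(2.2) + (-2.8)·(-2.8) + (-2.8)·(-2.8) + (1.2)·(1.2) + (2.2)·(2.2)) / 4 = 26.8/4 = 6.7
  Sample standard deviations s_i = √(s[i,i]):
  s(U) = √(5.8) = 2.4083
  s(V) = √(6.7) = 2.5884

Step 3 — r_{ij} = s_{ij} / (s_i · s_j):
  r[U,U] = 1 (diagonal).
  r[U,V] = -3.65 / (2.4083 · 2.5884) = -3.65 / 6.2338 = -0.5855
  r[V,V] = 1 (diagonal).

R is symmetric with unit diagonal. Assembling:

R = [[1, -0.5855],
 [-0.5855, 1]]


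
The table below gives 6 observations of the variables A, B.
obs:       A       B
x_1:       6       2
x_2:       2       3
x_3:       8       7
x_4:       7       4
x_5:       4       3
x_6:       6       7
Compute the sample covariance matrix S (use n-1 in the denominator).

Step 1 — column means:
  mean(A) = (6 + 2 + 8 + 7 + 4 + 6) / 6 = 33/6 = 5.5
  mean(B) = (2 + 3 + 7 + 4 + 3 + 7) / 6 = 26/6 = 4.3333

Step 2 — sample covariance S[i,j] = (1/(n-1)) · Σ_k (x_{k,i} - mean_i) · (x_{k,j} - mean_j), with n-1 = 5.
  S[A,A] = ((0.5)·(0.5) + (-3.5)·(-3.5) + (2.5)·(2.5) + (1.5)·(1.5) + (-1.5)·(-1.5) + (0.5)·(0.5)) / 5 = 23.5/5 = 4.7
  S[A,B] = ((0.5)·(-2.3333) + (-3.5)·(-1.3333) + (2.5)·(2.6667) + (1.5)·(-0.3333) + (-1.5)·(-1.3333) + (0.5)·(2.6667)) / 5 = 13/5 = 2.6
  S[B,B] = ((-2.3333)·(-2.3333) + (-1.3333)·(-1.3333) + (2.6667)·(2.6667) + (-0.3333)·(-0.3333) + (-1.3333)·(-1.3333) + (2.6667)·(2.6667)) / 5 = 23.3333/5 = 4.6667

S is symmetric (S[j,i] = S[i,j]). Assembling:

S = [[4.7, 2.6],
 [2.6, 4.6667]]


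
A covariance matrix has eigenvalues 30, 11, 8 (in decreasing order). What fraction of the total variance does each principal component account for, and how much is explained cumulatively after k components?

Step 1 — total variance = trace(Sigma) = Σ λ_i = 30 + 11 + 8 = 49.

Step 2 — fraction explained by component i = λ_i / Σ λ:
  PC1: 30/49 = 0.6122
  PC2: 11/49 = 0.2245
  PC3: 8/49 = 0.1633

Step 3 — cumulative fraction after k components = (λ_1 + ... + λ_k) / Σ λ:
  k = 1: 30/49 = 0.6122
  k = 2: (30 + 11)/49 = 41/49 = 0.8367
  k = 3: (30 + 11 + 8)/49 = 49/49 = 1

Summary (fraction, with percent):

explained: PC1 0.6122 (61.22%), PC2 0.2245 (22.45%), PC3 0.1633 (16.33%);  cumulative: 0.6122, 0.8367, 1


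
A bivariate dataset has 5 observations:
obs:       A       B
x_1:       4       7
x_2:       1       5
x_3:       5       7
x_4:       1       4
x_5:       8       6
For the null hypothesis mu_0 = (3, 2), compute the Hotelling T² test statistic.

Step 1 — sample mean vector:
  mean(A) = (4 + 1 + 5 + 1 + 8) / 5 = 19/5 = 3.8
  mean(B) = (7 + 5 + 7 + 4 + 6) / 5 = 29/5 = 5.8
  x̄ = (3.8, 5.8),  deviation x̄ - mu_0 = (3.8, 5.8) - (3, 2) = (0.8, 3.8).

Step 2 — sample covariance matrix, S[i,j] = (1/(n-1)) · Σ_k (x_{k,i} - mean_i) · (x_{k,j} - mean_j), divisor n-1 = 4:
  S[A,A] = ((0.2)·(0.2) + (-2.8)·(-2.8) + (1.2)·(1.2) + (-2.8)·(-2.8) + (4.2)·(4.2)) / 4 = 34.8/4 = 8.7
  S[A,B] = ((0.2)·(1.2) + (-2.8)·(-0.8) + (1.2)·(1.2) + (-2.8)·(-1.8) + (4.2)·(0.2)) / 4 = 9.8/4 = 2.45
  S[B,B] = ((1.2)·(1.2) + (-0.8)·(-0.8) + (1.2)·(1.2) + (-1.8)·(-1.8) + (0.2)·(0.2)) / 4 = 6.8/4 = 1.7
  S = [[8.7, 2.45],
 [2.45, 1.7]].

Step 3 — invert S. det(S) = 8.7·1.7 - (2.45)² = 8.7875.
  S^{-1} = (1/det) · [[d, -b], [-b, a]] = [[0.1935, -0.2788],
 [-0.2788, 0.99]].

Step 4 — quadratic form (x̄ - mu_0)^T · S^{-1} · (x̄ - mu_0):
  S^{-1} · (x̄ - mu_0) = (-0.9047, 3.5391),
  (x̄ - mu_0)^T · [...] = (0.8)·(-0.9047) + (3.8)·(3.5391) = 12.7249.

Step 5 — scale by n: T² = 5 · 12.7249 = 63.6245.

T² ≈ 63.6245


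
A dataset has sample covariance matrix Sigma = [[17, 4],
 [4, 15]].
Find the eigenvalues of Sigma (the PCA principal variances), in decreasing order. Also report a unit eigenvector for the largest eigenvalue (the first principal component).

Step 1 — characteristic polynomial of 2×2 Sigma:
  det(Sigma - λI) = λ² - trace · λ + det = 0.
  trace = 17 + 15 = 32, det = 17·15 - (4)² = 239.
Step 2 — discriminant:
  Δ = trace² - 4·det = 1024 - 956 = 68.
Step 3 — eigenvalues:
  λ = (trace ± √Δ)/2 = (32 ± 8.2462)/2,
  λ_1 = 20.1231,  λ_2 = 11.8769.

Step 4 — unit eigenvector for λ_1: solve (Sigma - λ_1 I)v = 0. First row:
  (17 - 20.1231)·v_x + (4)·v_y = 0, i.e. (-3.1231)·v_x + (4)·v_y = 0,
  so v ∝ (b, λ_1 - a) = (4, 3.1231) = u.
  ||u|| = √((4)² + (3.1231)²) = √(25.7538) ≈ 5.0748,
  v_1 = u/||u|| ≈ (0.7882, 0.6154) (||v_1|| = 1).

λ_1 = 20.1231,  λ_2 = 11.8769;  v_1 ≈ (0.7882, 0.6154)


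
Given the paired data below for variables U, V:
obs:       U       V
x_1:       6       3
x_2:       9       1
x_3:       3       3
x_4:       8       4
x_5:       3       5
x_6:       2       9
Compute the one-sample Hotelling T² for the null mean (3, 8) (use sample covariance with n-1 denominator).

Step 1 — sample mean vector:
  mean(U) = (6 + 9 + 3 + 8 + 3 + 2) / 6 = 31/6 = 5.1667
  mean(V) = (3 + 1 + 3 + 4 + 5 + 9) / 6 = 25/6 = 4.1667
  x̄ = (5.1667, 4.1667),  deviation x̄ - mu_0 = (5.1667, 4.1667) - (3, 8) = (2.1667, -3.8333).

Step 2 — sample covariance matrix, S[i,j] = (1/(n-1)) · Σ_k (x_{k,i} - mean_i) · (x_{k,j} - mean_j), divisor n-1 = 5:
  S[U,U] = ((0.8333)·(0.8333) + (3.8333)·(3.8333) + (-2.1667)·(-2.1667) + (2.8333)·(2.8333) + (-2.1667)·(-2.1667) + (-3.1667)·(-3.1667)) / 5 = 42.8333/5 = 8.5667
  S[U,V] = ((0.8333)·(-1.1667) + (3.8333)·(-3.1667) + (-2.1667)·(-1.1667) + (2.8333)·(-0.1667) + (-2.1667)·(0.8333) + (-3.1667)·(4.8333)) / 5 = -28.1667/5 = -5.6333
  S[V,V] = ((-1.1667)·(-1.1667) + (-3.1667)·(-3.1667) + (-1.1667)·(-1.1667) + (-0.1667)·(-0.1667) + (0.8333)·(0.8333) + (4.8333)·(4.8333)) / 5 = 36.8333/5 = 7.3667
  S = [[8.5667, -5.6333],
 [-5.6333, 7.3667]].

Step 3 — invert S. det(S) = 8.5667·7.3667 - (-5.6333)² = 31.3733.
  S^{-1} = (1/det) · [[d, -b], [-b, a]] = [[0.2348, 0.1796],
 [0.1796, 0.2731]].

Step 4 — quadratic form (x̄ - mu_0)^T · S^{-1} · (x̄ - mu_0):
  S^{-1} · (x̄ - mu_0) = (-0.1796, -0.6577),
  (x̄ - mu_0)^T · [...] = (2.1667)·(-0.1796) + (-3.8333)·(-0.6577) = 2.132.

Step 5 — scale by n: T² = 6 · 2.132 = 12.7922.

T² ≈ 12.7922


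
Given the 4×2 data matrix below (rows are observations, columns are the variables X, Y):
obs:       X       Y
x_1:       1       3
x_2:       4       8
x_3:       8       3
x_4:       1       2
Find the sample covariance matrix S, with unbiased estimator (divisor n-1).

Step 1 — column means:
  mean(X) = (1 + 4 + 8 + 1) / 4 = 14/4 = 3.5
  mean(Y) = (3 + 8 + 3 + 2) / 4 = 16/4 = 4

Step 2 — sample covariance S[i,j] = (1/(n-1)) · Σ_k (x_{k,i} - mean_i) · (x_{k,j} - mean_j), with n-1 = 3.
  S[X,X] = ((-2.5)·(-2.5) + (0.5)·(0.5) + (4.5)·(4.5) + (-2.5)·(-2.5)) / 3 = 33/3 = 11
  S[X,Y] = ((-2.5)·(-1) + (0.5)·(4) + (4.5)·(-1) + (-2.5)·(-2)) / 3 = 5/3 = 1.6667
  S[Y,Y] = ((-1)·(-1) + (4)·(4) + (-1)·(-1) + (-2)·(-2)) / 3 = 22/3 = 7.3333

S is symmetric (S[j,i] = S[i,j]). Assembling:

S = [[11, 1.6667],
 [1.6667, 7.3333]]


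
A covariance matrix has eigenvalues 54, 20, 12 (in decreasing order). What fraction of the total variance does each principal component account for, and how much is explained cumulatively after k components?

Step 1 — total variance = trace(Sigma) = Σ λ_i = 54 + 20 + 12 = 86.

Step 2 — fraction explained by component i = λ_i / Σ λ:
  PC1: 54/86 = 0.6279
  PC2: 20/86 = 0.2326
  PC3: 12/86 = 0.1395

Step 3 — cumulative fraction after k components = (λ_1 + ... + λ_k) / Σ λ:
  k = 1: 54/86 = 0.6279
  k = 2: (54 + 20)/86 = 74/86 = 0.8605
  k = 3: (54 + 20 + 12)/86 = 86/86 = 1

Summary (fraction, with percent):

explained: PC1 0.6279 (62.79%), PC2 0.2326 (23.26%), PC3 0.1395 (13.95%);  cumulative: 0.6279, 0.8605, 1


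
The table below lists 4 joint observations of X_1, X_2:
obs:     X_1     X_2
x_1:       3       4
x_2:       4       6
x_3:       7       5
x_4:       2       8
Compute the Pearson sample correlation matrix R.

Step 1 — column means:
  mean(X_1) = (3 + 4 + 7 + 2) / 4 = 16/4 = 4
  mean(X_2) = (4 + 6 + 5 + 8) / 4 = 23/4 = 5.75

Step 2 — sample variances and covariances s[i,j] = (1/(n-1)) · Σ_k (x_{k,i} - mean_i) · (x_{k,j} - mean_j), with n-1 = 3:
  s[X_1,X_1] = ((-1)·(-1) + (0)·(0) + (3)·(3) + (-2)·(-2)) / 3 = 14/3 = 4.6667
  s[X_1,X_2] = ((-1)·(-1.75) + (0)·(0.25) + (3)·(-0.75) + (-2)·(2.25)) / 3 = -5/3 = -1.6667
  s[X_2,X_2] = ((-1.75)·(-1.75) + (0.25)·(0.25) + (-0.75)·(-0.75) + (2.25)·(2.25)) / 3 = 8.75/3 = 2.9167
  Sample standard deviations s_i = √(s[i,i]):
  s(X_1) = √(4.6667) = 2.1602
  s(X_2) = √(2.9167) = 1.7078

Step 3 — r_{ij} = s_{ij} / (s_i · s_j):
  r[X_1,X_1] = 1 (diagonal).
  r[X_1,X_2] = -1.6667 / (2.1602 · 1.7078) = -1.6667 / 3.6893 = -0.4518
  r[X_2,X_2] = 1 (diagonal).

R is symmetric with unit diagonal. Assembling:

R = [[1, -0.4518],
 [-0.4518, 1]]


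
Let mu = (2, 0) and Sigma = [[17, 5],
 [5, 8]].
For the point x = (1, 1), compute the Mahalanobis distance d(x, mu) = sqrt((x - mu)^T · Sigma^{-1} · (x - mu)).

Step 1 — centre the observation: (x - mu) = (-1, 1).

Step 2 — invert Sigma. det(Sigma) = 17·8 - (5)² = 111.
  Sigma^{-1} = (1/det) · [[d, -b], [-b, a]] = [[0.0721, -0.045],
 [-0.045, 0.1532]].

Step 3 — form the quadratic (x - mu)^T · Sigma^{-1} · (x - mu):
  Sigma^{-1} · (x - mu) = (-0.1171, 0.1982).
  (x - mu)^T · [Sigma^{-1} · (x - mu)] = (-1)·(-0.1171) + (1)·(0.1982) = 0.3153.

Step 4 — take square root: d = √(0.3153) ≈ 0.5615.

d(x, mu) = √(0.3153) ≈ 0.5615


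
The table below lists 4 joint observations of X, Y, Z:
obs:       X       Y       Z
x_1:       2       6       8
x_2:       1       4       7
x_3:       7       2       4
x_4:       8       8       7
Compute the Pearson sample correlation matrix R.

Step 1 — column means:
  mean(X) = (2 + 1 + 7 + 8) / 4 = 18/4 = 4.5
  mean(Y) = (6 + 4 + 2 + 8) / 4 = 20/4 = 5
  mean(Z) = (8 + 7 + 4 + 7) / 4 = 26/4 = 6.5

Step 2 — sample variances and covariances s[i,j] = (1/(n-1)) · Σ_k (x_{k,i} - mean_i) · (x_{k,j} - mean_j), with n-1 = 3:
  s[X,X] = ((-2.5)·(-2.5) + (-3.5)·(-3.5) + (2.5)·(2.5) + (3.5)·(3.5)) / 3 = 37/3 = 12.3333
  s[X,Y] = ((-2.5)·(1) + (-3.5)·(-1) + (2.5)·(-3) + (3.5)·(3)) / 3 = 4/3 = 1.3333
  s[X,Z] = ((-2.5)·(1.5) + (-3.5)·(0.5) + (2.5)·(-2.5) + (3.5)·(0.5)) / 3 = -10/3 = -3.3333
  s[Y,Y] = ((1)·(1) + (-1)·(-1) + (-3)·(-3) + (3)·(3)) / 3 = 20/3 = 6.6667
  s[Y,Z] = ((1)·(1.5) + (-1)·(0.5) + (-3)·(-2.5) + (3)·(0.5)) / 3 = 10/3 = 3.3333
  s[Z,Z] = ((1.5)·(1.5) + (0.5)·(0.5) + (-2.5)·(-2.5) + (0.5)·(0.5)) / 3 = 9/3 = 3
  Sample standard deviations s_i = √(s[i,i]):
  s(X) = √(12.3333) = 3.5119
  s(Y) = √(6.6667) = 2.582
  s(Z) = √(3) = 1.7321

Step 3 — r_{ij} = s_{ij} / (s_i · s_j):
  r[X,X] = 1 (diagonal).
  r[X,Y] = 1.3333 / (3.5119 · 2.582) = 1.3333 / 9.0676 = 0.147
  r[X,Z] = -3.3333 / (3.5119 · 1.7321) = -3.3333 / 6.0828 = -0.548
  r[Y,Y] = 1 (diagonal).
  r[Y,Z] = 3.3333 / (2.582 · 1.7321) = 3.3333 / 4.4721 = 0.7454
  r[Z,Z] = 1 (diagonal).

R is symmetric with unit diagonal. Assembling:

R = [[1, 0.147, -0.548],
 [0.147, 1, 0.7454],
 [-0.548, 0.7454, 1]]


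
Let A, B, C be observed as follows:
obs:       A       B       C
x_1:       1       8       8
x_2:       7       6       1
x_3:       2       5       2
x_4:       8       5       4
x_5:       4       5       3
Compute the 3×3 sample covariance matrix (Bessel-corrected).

Step 1 — column means:
  mean(A) = (1 + 7 + 2 + 8 + 4) / 5 = 22/5 = 4.4
  mean(B) = (8 + 6 + 5 + 5 + 5) / 5 = 29/5 = 5.8
  mean(C) = (8 + 1 + 2 + 4 + 3) / 5 = 18/5 = 3.6

Step 2 — sample covariance S[i,j] = (1/(n-1)) · Σ_k (x_{k,i} - mean_i) · (x_{k,j} - mean_j), with n-1 = 4.
  S[A,A] = ((-3.4)·(-3.4) + (2.6)·(2.6) + (-2.4)·(-2.4) + (3.6)·(3.6) + (-0.4)·(-0.4)) / 4 = 37.2/4 = 9.3
  S[A,B] = ((-3.4)·(2.2) + (2.6)·(0.2) + (-2.4)·(-0.8) + (3.6)·(-0.8) + (-0.4)·(-0.8)) / 4 = -7.6/4 = -1.9
  S[A,C] = ((-3.4)·(4.4) + (2.6)·(-2.6) + (-2.4)·(-1.6) + (3.6)·(0.4) + (-0.4)·(-0.6)) / 4 = -16.2/4 = -4.05
  S[B,B] = ((2.2)·(2.2) + (0.2)·(0.2) + (-0.8)·(-0.8) + (-0.8)·(-0.8) + (-0.8)·(-0.8)) / 4 = 6.8/4 = 1.7
  S[B,C] = ((2.2)·(4.4) + (0.2)·(-2.6) + (-0.8)·(-1.6) + (-0.8)·(0.4) + (-0.8)·(-0.6)) / 4 = 10.6/4 = 2.65
  S[C,C] = ((4.4)·(4.4) + (-2.6)·(-2.6) + (-1.6)·(-1.6) + (0.4)·(0.4) + (-0.6)·(-0.6)) / 4 = 29.2/4 = 7.3

S is symmetric (S[j,i] = S[i,j]). Assembling:

S = [[9.3, -1.9, -4.05],
 [-1.9, 1.7, 2.65],
 [-4.05, 2.65, 7.3]]
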